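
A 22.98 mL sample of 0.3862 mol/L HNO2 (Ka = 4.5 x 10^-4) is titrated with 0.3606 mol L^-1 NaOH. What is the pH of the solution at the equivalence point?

8.31

n(HNO2) = 0.3862 x 0.02298 = 0.008875 mol; V(NaOH) at equivalence = 0.008875/0.3606 = 0.02461 L.
At equivalence all the acid is converted to NO2-; total volume = 0.02298 + 0.02461 = 0.04759 L, so [NO2-] = 0.008875/0.04759 = 0.1865 M.
Kb = Kw/Ka = 1.0e-14 / 4.5 x 10^-4 = 2.22e-11.
[OH^-] = sqrt(Kb x [NO2-]) = sqrt(2.22e-11 x 0.1865) = 2.04e-6 M.
pOH = 5.69, so pH = 14.00 - 5.69 = 8.31.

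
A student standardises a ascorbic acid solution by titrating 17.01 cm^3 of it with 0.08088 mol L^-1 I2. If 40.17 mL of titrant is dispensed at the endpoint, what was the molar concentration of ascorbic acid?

n(I2) = 0.08088 x 0.04017 = 0.003249 mol.
From the balanced equation, 1 mol I2 reacts with 1 mol ascorbic acid, so n(ascorbic acid) = 0.003249 x 1/1 = 0.003249 mol.
[ascorbic acid] = 0.003249 / 0.01701 L = 0.191 M.

0.191 M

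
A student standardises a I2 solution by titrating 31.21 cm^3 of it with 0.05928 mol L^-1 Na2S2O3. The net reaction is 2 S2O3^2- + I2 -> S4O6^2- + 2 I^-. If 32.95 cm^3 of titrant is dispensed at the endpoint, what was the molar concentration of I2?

n(Na2S2O3) = 0.05928 x 0.03295 = 0.001953 mol.
From the balanced equation, 2 mol Na2S2O3 reacts with 1 mol I2, so n(I2) = 0.001953 x 1/2 = 0.0009766 mol.
[I2] = 0.0009766 / 0.03121 L = 0.0313 M.

0.0313 M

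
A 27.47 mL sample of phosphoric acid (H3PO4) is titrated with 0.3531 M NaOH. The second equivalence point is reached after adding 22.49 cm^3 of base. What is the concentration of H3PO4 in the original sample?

n(NaOH) = 0.3531 x 0.02249 = 0.007941 mol.
At the second equivalence point, 2 mol OH^- react per mol H3PO4, so n(H3PO4) = 0.007941 / 2 = 0.003971 mol.
[H3PO4] = 0.003971 / 0.02747 L = 0.145 M.

0.145 M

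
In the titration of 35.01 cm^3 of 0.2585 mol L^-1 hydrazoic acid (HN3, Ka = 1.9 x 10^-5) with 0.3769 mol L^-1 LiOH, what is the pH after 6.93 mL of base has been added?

Initial n(HN3) = 0.2585 x 0.03501 = 0.009050 mol.
n(LiOH) added = 0.3769 x 0.006930 = 0.002612 mol, converting that many moles of HN3 to N3-.
Remaining n(HN3) = 0.006438 mol; n(N3-) = 0.002612 mol.
By Henderson-Hasselbalch, pH = pKa + log([A^-]/[HA]) = 4.72 + log(0.002612/0.006438) = 4.72 + (-0.39) = 4.33.

4.33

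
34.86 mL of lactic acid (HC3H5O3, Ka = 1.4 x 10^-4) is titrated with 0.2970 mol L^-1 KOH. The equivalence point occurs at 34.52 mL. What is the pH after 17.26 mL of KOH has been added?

3.85

17.26 mL is exactly half the equivalence volume (34.52/2), i.e. the half-equivalence point.
There, n(HA) = n(A^-), so pH = pKa = -log(1.4 x 10^-4) = 3.85.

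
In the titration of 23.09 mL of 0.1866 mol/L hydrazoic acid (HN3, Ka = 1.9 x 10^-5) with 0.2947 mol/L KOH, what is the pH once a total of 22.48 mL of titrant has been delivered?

n(acid) = 0.1866 x 0.02309 = 0.004309 mol; n(KOH) added = 0.2947 x 0.02248 = 0.006625 mol.
Base is in excess by 0.006625 - 0.004309 = 0.002316 mol in a total volume of 0.04557 L.
[OH^-] = 0.002316/0.04557 = 0.05083 M, so pOH = 1.29 and pH = 14.00 - 1.29 = 12.71.

12.71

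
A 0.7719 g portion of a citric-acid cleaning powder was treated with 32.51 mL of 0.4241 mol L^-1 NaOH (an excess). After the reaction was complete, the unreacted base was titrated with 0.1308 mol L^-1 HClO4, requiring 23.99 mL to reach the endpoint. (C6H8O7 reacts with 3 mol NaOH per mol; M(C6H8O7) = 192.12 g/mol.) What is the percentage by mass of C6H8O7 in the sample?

88.4%

Total n(NaOH) added = 0.4241 x 0.03251 = 0.01379 mol.
n(HClO4) used = 0.1308 x 0.02399 = 0.003138 mol, which equals the excess n(NaOH).
So n(NaOH) consumed by the sample = 0.01379 - 0.003138 = 0.01065 mol.
n(C6H8O7) = 0.01065 / 3 = 0.003550 mol.
mass C6H8O7 = 0.003550 x 192.12 = 0.6820 g, so %C6H8O7 = 0.6820/0.7719 x 100 = 88.4%.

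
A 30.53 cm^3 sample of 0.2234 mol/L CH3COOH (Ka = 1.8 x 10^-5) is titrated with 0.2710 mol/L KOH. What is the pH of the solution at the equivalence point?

8.92

n(CH3COOH) = 0.2234 x 0.03053 = 0.006820 mol; V(KOH) at equivalence = 0.006820/0.2710 = 0.02517 L.
At equivalence all the acid is converted to CH3COO-; total volume = 0.03053 + 0.02517 = 0.05570 L, so [CH3COO-] = 0.006820/0.05570 = 0.1225 M.
Kb = Kw/Ka = 1.0e-14 / 1.8 x 10^-5 = 5.56e-10.
[OH^-] = sqrt(Kb x [CH3COO-]) = sqrt(5.56e-10 x 0.1225) = 8.25e-6 M.
pOH = 5.08, so pH = 14.00 - 5.08 = 8.92.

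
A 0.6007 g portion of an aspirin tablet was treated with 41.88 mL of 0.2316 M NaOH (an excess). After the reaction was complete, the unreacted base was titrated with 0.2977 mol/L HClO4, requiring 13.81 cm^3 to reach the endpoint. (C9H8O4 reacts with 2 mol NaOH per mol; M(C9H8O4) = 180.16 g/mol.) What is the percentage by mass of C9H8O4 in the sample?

83.8%

Total n(NaOH) added = 0.2316 x 0.04188 = 0.009699 mol.
n(HClO4) used = 0.2977 x 0.01381 = 0.004111 mol, which equals the excess n(NaOH).
So n(NaOH) consumed by the sample = 0.009699 - 0.004111 = 0.005588 mol.
n(C9H8O4) = 0.005588 / 2 = 0.002794 mol.
mass C9H8O4 = 0.002794 x 180.16 = 0.5034 g, so %C9H8O4 = 0.5034/0.6007 x 100 = 83.8%.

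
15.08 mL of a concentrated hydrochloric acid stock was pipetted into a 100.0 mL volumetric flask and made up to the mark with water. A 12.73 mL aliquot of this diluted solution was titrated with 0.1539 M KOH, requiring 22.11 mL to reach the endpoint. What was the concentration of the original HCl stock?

1.77 M

n(KOH) = 0.1539 x 0.02211 = 0.003403 mol.
n(HCl) in the aliquot = 0.003403 mol.
[diluted HCl] = 0.003403 / 0.01273 = 0.2673 M.
Dilution factor = 100.0/15.08 = 6.631, so [stock] = 0.2673 x 6.631 = 1.77 M.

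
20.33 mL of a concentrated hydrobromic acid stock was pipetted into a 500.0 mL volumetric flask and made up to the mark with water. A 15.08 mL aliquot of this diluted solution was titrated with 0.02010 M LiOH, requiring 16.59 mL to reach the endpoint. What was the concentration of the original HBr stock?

n(LiOH) = 0.02010 x 0.01659 = 0.0003335 mol.
n(HBr) in the aliquot = 0.0003335 mol.
[diluted HBr] = 0.0003335 / 0.01508 = 0.02211 M.
Dilution factor = 500.0/20.33 = 24.59, so [stock] = 0.02211 x 24.59 = 0.544 M.

0.544 M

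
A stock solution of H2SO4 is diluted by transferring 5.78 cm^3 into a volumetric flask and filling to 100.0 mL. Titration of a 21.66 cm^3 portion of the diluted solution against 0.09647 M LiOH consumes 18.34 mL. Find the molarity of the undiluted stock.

n(LiOH) = 0.09647 x 0.01834 = 0.001769 mol.
n(H2SO4) in the aliquot = 0.001769 x 1/2 = 0.0008846 mol.
[diluted H2SO4] = 0.0008846 / 0.02166 = 0.04084 M.
Dilution factor = 100.0/5.780 = 17.30, so [stock] = 0.04084 x 17.30 = 0.707 M.

0.707 M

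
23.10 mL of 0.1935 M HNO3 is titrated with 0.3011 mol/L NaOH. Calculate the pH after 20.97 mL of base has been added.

12.62

n(acid) = 0.1935 x 0.02310 = 0.004470 mol; n(NaOH) added = 0.3011 x 0.02097 = 0.006314 mol.
Base is in excess by 0.006314 - 0.004470 = 0.001844 mol in a total volume of 0.04407 L.
[OH^-] = 0.001844/0.04407 = 0.04185 M, so pOH = 1.38 and pH = 14.00 - 1.38 = 12.62.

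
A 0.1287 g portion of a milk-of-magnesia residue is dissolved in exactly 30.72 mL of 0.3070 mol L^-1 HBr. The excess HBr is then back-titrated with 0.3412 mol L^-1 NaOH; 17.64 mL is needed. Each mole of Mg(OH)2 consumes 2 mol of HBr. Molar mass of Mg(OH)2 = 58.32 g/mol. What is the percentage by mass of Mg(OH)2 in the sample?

77.3%

Total n(HBr) added = 0.3070 x 0.03072 = 0.009431 mol.
n(NaOH) used = 0.3412 x 0.01764 = 0.006019 mol, which equals the excess n(HBr).
So n(HBr) consumed by the sample = 0.009431 - 0.006019 = 0.003412 mol.
n(Mg(OH)2) = 0.003412 / 2 = 0.001706 mol.
mass Mg(OH)2 = 0.001706 x 58.32 = 0.09950 g, so %Mg(OH)2 = 0.09950/0.1287 x 100 = 77.3%.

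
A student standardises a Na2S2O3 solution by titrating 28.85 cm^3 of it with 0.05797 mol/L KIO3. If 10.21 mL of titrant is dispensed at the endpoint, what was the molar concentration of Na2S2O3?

0.123 M

n(KIO3) = 0.05797 x 0.01021 = 0.0005919 mol.
From the balanced equation, 1 mol KIO3 reacts with 6 mol Na2S2O3, so n(Na2S2O3) = 0.0005919 x 6/1 = 0.003551 mol.
[Na2S2O3] = 0.003551 / 0.02885 L = 0.123 M.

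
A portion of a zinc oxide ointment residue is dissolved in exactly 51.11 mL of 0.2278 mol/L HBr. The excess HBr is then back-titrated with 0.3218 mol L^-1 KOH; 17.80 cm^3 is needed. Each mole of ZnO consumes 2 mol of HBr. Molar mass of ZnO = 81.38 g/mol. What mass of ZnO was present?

0.241 g

Total n(HBr) added = 0.2278 x 0.05111 = 0.01164 mol.
n(KOH) used = 0.3218 x 0.01780 = 0.005728 mol, which equals the excess n(HBr).
So n(HBr) consumed by the sample = 0.01164 - 0.005728 = 0.005915 mol.
n(ZnO) = 0.005915 / 2 = 0.002957 mol.
mass = 0.002957 mol x 81.38 g/mol = 0.241 g.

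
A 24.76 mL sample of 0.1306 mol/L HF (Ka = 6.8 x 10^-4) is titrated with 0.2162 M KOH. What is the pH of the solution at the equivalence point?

n(HF) = 0.1306 x 0.02476 = 0.003234 mol; V(KOH) at equivalence = 0.003234/0.2162 = 0.01496 L.
At equivalence all the acid is converted to F-; total volume = 0.02476 + 0.01496 = 0.03972 L, so [F-] = 0.003234/0.03972 = 0.08142 M.
Kb = Kw/Ka = 1.0e-14 / 6.8 x 10^-4 = 1.47e-11.
[OH^-] = sqrt(Kb x [F-]) = sqrt(1.47e-11 x 0.08142) = 1.09e-6 M.
pOH = 5.96, so pH = 14.00 - 5.96 = 8.04.

8.04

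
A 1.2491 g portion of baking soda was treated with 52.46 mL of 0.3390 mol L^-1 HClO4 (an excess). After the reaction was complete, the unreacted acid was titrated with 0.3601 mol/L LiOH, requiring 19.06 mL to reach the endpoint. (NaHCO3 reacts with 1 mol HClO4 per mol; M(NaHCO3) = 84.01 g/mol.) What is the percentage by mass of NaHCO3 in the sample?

Total n(HClO4) added = 0.3390 x 0.05246 = 0.01778 mol.
n(LiOH) used = 0.3601 x 0.01906 = 0.006864 mol, which equals the excess n(HClO4).
So n(HClO4) consumed by the sample = 0.01778 - 0.006864 = 0.01092 mol.
n(NaHCO3) = 0.01092 / 1 = 0.01092 mol.
mass NaHCO3 = 0.01092 x 84.01 = 0.9174 g, so %NaHCO3 = 0.9174/1.2491 x 100 = 73.4%.

73.4%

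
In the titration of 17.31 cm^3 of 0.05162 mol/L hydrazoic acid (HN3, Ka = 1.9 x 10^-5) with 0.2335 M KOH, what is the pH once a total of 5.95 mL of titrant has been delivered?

n(acid) = 0.05162 x 0.01731 = 0.0008935 mol; n(KOH) added = 0.2335 x 0.005950 = 0.001389 mol.
Base is in excess by 0.001389 - 0.0008935 = 0.0004958 mol in a total volume of 0.02326 L.
[OH^-] = 0.0004958/0.02326 = 0.02131 M, so pOH = 1.67 and pH = 14.00 - 1.67 = 12.33.

12.33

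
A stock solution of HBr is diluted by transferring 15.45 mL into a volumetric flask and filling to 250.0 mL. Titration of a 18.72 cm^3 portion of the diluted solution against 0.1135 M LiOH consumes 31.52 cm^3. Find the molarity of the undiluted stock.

n(LiOH) = 0.1135 x 0.03152 = 0.003578 mol.
n(HBr) in the aliquot = 0.003578 mol.
[diluted HBr] = 0.003578 / 0.01872 = 0.1911 M.
Dilution factor = 250.0/15.45 = 16.18, so [stock] = 0.1911 x 16.18 = 3.09 M.

3.09 M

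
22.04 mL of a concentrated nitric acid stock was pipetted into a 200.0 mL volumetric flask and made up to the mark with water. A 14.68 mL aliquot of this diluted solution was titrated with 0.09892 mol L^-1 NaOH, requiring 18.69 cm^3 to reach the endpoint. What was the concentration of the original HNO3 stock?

1.14 M

n(NaOH) = 0.09892 x 0.01869 = 0.001849 mol.
n(HNO3) in the aliquot = 0.001849 mol.
[diluted HNO3] = 0.001849 / 0.01468 = 0.1259 M.
Dilution factor = 200.0/22.04 = 9.074, so [stock] = 0.1259 x 9.074 = 1.14 M.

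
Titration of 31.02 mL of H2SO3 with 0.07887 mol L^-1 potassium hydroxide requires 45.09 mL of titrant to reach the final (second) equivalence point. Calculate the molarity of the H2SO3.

0.0573 M

n(KOH) = 0.07887 x 0.04509 = 0.003556 mol.
At the final (second) equivalence point, 2 mol OH^- react per mol H2SO3, so n(H2SO3) = 0.003556 / 2 = 0.001778 mol.
[H2SO3] = 0.001778 / 0.03102 L = 0.0573 M.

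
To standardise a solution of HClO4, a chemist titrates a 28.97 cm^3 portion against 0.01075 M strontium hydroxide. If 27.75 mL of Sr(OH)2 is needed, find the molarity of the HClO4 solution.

n(Sr(OH)2) delivered = 0.01075 x 0.02775 = 0.0002983 mol.
The reaction is 2 HClO4 + 1 Sr(OH)2, so n(HClO4) = 0.0002983 x 2/1 = 0.0005966 mol.
[HClO4] = 0.0005966 mol / 0.02897 L = 0.0206 M.

0.0206 M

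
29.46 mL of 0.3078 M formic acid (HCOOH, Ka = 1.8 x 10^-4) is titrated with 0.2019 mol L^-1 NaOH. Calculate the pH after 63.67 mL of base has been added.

12.61

n(acid) = 0.3078 x 0.02946 = 0.009068 mol; n(NaOH) added = 0.2019 x 0.06367 = 0.01285 mol.
Base is in excess by 0.01285 - 0.009068 = 0.003787 mol in a total volume of 0.09313 L.
[OH^-] = 0.003787/0.09313 = 0.04067 M, so pOH = 1.39 and pH = 14.00 - 1.39 = 12.61.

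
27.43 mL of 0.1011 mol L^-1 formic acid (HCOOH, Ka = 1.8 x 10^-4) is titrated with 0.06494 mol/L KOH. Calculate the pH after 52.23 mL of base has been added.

11.89

n(acid) = 0.1011 x 0.02743 = 0.002773 mol; n(KOH) added = 0.06494 x 0.05223 = 0.003392 mol.
Base is in excess by 0.003392 - 0.002773 = 0.0006186 mol in a total volume of 0.07966 L.
[OH^-] = 0.0006186/0.07966 = 0.007766 M, so pOH = 2.11 and pH = 14.00 - 2.11 = 11.89.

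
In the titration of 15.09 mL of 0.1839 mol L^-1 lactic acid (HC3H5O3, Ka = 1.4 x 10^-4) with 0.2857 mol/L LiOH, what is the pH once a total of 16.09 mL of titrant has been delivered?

n(acid) = 0.1839 x 0.01509 = 0.002775 mol; n(LiOH) added = 0.2857 x 0.01609 = 0.004597 mol.
Base is in excess by 0.004597 - 0.002775 = 0.001822 mol in a total volume of 0.03118 L.
[OH^-] = 0.001822/0.03118 = 0.05843 M, so pOH = 1.23 and pH = 14.00 - 1.23 = 12.77.

12.77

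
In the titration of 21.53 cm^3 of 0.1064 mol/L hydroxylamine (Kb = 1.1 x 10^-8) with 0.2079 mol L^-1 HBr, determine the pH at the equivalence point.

n(NH2OH) = 0.1064 x 0.02153 = 0.002291 mol; V(HBr) at equivalence = 0.002291/0.2079 = 0.01102 L.
At equivalence the base is fully converted to NH3OH+; total volume = 0.03255 L, so [NH3OH+] = 0.002291/0.03255 = 0.07038 M.
Ka(NH3OH+) = Kw/Kb = 1.0e-14 / 1.1 x 10^-8 = 9.09e-7.
[H^+] = sqrt(Ka x [NH3OH+]) = sqrt(9.09e-7 x 0.07038) = 0.000253 M.
pH = -log(0.000253) = 3.60.

3.60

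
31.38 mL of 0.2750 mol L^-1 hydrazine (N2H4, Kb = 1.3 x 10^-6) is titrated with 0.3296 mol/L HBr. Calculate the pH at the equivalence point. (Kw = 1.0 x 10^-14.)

n(N2H4) = 0.2750 x 0.03138 = 0.008630 mol; V(HBr) at equivalence = 0.008630/0.3296 = 0.02618 L.
At equivalence the base is fully converted to N2H5+; total volume = 0.05756 L, so [N2H5+] = 0.008630/0.05756 = 0.1499 M.
Ka(N2H5+) = Kw/Kb = 1.0e-14 / 1.3 x 10^-6 = 7.69e-9.
[H^+] = sqrt(Ka x [N2H5+]) = sqrt(7.69e-9 x 0.1499) = 3.40e-5 M.
pH = -log(3.40e-5) = 4.47.

4.47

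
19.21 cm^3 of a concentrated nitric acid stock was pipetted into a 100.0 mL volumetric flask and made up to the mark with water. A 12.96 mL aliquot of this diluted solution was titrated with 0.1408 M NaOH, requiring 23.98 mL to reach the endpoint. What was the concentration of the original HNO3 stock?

n(NaOH) = 0.1408 x 0.02398 = 0.003376 mol.
n(HNO3) in the aliquot = 0.003376 mol.
[diluted HNO3] = 0.003376 / 0.01296 = 0.2605 M.
Dilution factor = 100.0/19.21 = 5.206, so [stock] = 0.2605 x 5.206 = 1.36 M.

1.36 M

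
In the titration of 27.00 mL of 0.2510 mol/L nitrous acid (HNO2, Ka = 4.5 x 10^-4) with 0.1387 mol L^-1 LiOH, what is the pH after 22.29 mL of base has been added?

Initial n(HNO2) = 0.2510 x 0.02700 = 0.006777 mol.
n(LiOH) added = 0.1387 x 0.02229 = 0.003092 mol, converting that many moles of HNO2 to NO2-.
Remaining n(HNO2) = 0.003685 mol; n(NO2-) = 0.003092 mol.
By Henderson-Hasselbalch, pH = pKa + log([A^-]/[HA]) = 3.35 + log(0.003092/0.003685) = 3.35 + (-0.08) = 3.27.

3.27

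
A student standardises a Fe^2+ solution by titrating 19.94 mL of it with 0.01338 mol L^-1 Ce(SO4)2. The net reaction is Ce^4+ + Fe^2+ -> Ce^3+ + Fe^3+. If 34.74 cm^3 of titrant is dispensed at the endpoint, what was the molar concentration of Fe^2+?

0.0233 M

n(Ce(SO4)2) = 0.01338 x 0.03474 = 0.0004648 mol.
From the balanced equation, 1 mol Ce(SO4)2 reacts with 1 mol Fe^2+, so n(Fe^2+) = 0.0004648 x 1/1 = 0.0004648 mol.
[Fe^2+] = 0.0004648 / 0.01994 L = 0.0233 M.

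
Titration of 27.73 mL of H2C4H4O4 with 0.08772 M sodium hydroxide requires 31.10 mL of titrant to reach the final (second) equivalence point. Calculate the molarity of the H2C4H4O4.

0.0492 M

n(NaOH) = 0.08772 x 0.03110 = 0.002728 mol.
At the final (second) equivalence point, 2 mol OH^- react per mol H2C4H4O4, so n(H2C4H4O4) = 0.002728 / 2 = 0.001364 mol.
[H2C4H4O4] = 0.001364 / 0.02773 L = 0.0492 M.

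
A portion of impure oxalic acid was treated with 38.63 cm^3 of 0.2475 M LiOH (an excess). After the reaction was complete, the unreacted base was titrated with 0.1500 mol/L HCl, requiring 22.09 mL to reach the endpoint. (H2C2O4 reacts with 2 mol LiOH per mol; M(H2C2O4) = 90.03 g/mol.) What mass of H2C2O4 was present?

Total n(LiOH) added = 0.2475 x 0.03863 = 0.009561 mol.
n(HCl) used = 0.1500 x 0.02209 = 0.003314 mol, which equals the excess n(LiOH).
So n(LiOH) consumed by the sample = 0.009561 - 0.003314 = 0.006247 mol.
n(H2C2O4) = 0.006247 / 2 = 0.003124 mol.
mass = 0.003124 mol x 90.03 g/mol = 0.281 g.

0.281 g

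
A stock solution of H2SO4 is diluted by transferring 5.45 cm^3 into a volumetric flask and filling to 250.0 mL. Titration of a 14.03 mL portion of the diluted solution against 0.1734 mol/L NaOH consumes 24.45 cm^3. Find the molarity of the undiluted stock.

n(NaOH) = 0.1734 x 0.02445 = 0.004240 mol.
n(H2SO4) in the aliquot = 0.004240 x 1/2 = 0.002120 mol.
[diluted H2SO4] = 0.002120 / 0.01403 = 0.1511 M.
Dilution factor = 250.0/5.450 = 45.87, so [stock] = 0.1511 x 45.87 = 6.93 M.

6.93 M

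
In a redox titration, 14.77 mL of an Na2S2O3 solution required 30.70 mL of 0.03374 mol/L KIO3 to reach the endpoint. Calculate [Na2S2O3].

n(KIO3) = 0.03374 x 0.03070 = 0.001036 mol.
From the balanced equation, 1 mol KIO3 reacts with 6 mol Na2S2O3, so n(Na2S2O3) = 0.001036 x 6/1 = 0.006215 mol.
[Na2S2O3] = 0.006215 / 0.01477 L = 0.421 M.

0.421 M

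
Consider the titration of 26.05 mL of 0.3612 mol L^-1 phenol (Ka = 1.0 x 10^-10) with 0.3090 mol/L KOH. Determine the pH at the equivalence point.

n(C6H5OH) = 0.3612 x 0.02605 = 0.009409 mol; V(KOH) at equivalence = 0.009409/0.3090 = 0.03045 L.
At equivalence all the acid is converted to C6H5O-; total volume = 0.02605 + 0.03045 = 0.05650 L, so [C6H5O-] = 0.009409/0.05650 = 0.1665 M.
Kb = Kw/Ka = 1.0e-14 / 1.0 x 10^-10 = 0.000100.
[OH^-] = sqrt(Kb x [C6H5O-]) = sqrt(0.000100 x 0.1665) = 0.00408 M.
pOH = 2.39, so pH = 14.00 - 2.39 = 11.61.

11.61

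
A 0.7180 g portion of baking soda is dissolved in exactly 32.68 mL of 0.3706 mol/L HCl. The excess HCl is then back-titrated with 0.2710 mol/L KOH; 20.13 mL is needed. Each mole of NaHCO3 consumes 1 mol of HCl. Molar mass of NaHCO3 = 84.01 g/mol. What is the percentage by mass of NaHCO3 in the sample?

77.9%

Total n(HCl) added = 0.3706 x 0.03268 = 0.01211 mol.
n(KOH) used = 0.2710 x 0.02013 = 0.005455 mol, which equals the excess n(HCl).
So n(HCl) consumed by the sample = 0.01211 - 0.005455 = 0.006656 mol.
n(NaHCO3) = 0.006656 / 1 = 0.006656 mol.
mass NaHCO3 = 0.006656 x 84.01 = 0.5592 g, so %NaHCO3 = 0.5592/0.7180 x 100 = 77.9%.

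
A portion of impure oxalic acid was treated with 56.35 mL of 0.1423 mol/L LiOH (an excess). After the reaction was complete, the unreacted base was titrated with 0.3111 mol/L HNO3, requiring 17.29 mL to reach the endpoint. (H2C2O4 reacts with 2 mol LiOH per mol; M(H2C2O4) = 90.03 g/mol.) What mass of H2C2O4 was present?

Total n(LiOH) added = 0.1423 x 0.05635 = 0.008019 mol.
n(HNO3) used = 0.3111 x 0.01729 = 0.005379 mol, which equals the excess n(LiOH).
So n(LiOH) consumed by the sample = 0.008019 - 0.005379 = 0.002640 mol.
n(H2C2O4) = 0.002640 / 2 = 0.001320 mol.
mass = 0.001320 mol x 90.03 g/mol = 0.119 g.

0.119 g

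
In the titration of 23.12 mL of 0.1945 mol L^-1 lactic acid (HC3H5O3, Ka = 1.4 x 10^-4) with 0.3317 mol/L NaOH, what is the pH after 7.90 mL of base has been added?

Initial n(HC3H5O3) = 0.1945 x 0.02312 = 0.004497 mol.
n(NaOH) added = 0.3317 x 0.007900 = 0.002620 mol, converting that many moles of HC3H5O3 to C3H5O3-.
Remaining n(HC3H5O3) = 0.001876 mol; n(C3H5O3-) = 0.002620 mol.
By Henderson-Hasselbalch, pH = pKa + log([A^-]/[HA]) = 3.85 + log(0.002620/0.001876) = 3.85 + (+0.15) = 4.00.

4.00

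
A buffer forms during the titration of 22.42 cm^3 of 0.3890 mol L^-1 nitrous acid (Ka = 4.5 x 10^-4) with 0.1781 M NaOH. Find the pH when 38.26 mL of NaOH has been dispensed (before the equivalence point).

3.90

Initial n(HNO2) = 0.3890 x 0.02242 = 0.008721 mol.
n(NaOH) added = 0.1781 x 0.03826 = 0.006814 mol, converting that many moles of HNO2 to NO2-.
Remaining n(HNO2) = 0.001907 mol; n(NO2-) = 0.006814 mol.
By Henderson-Hasselbalch, pH = pKa + log([A^-]/[HA]) = 3.35 + log(0.006814/0.001907) = 3.35 + (+0.55) = 3.90.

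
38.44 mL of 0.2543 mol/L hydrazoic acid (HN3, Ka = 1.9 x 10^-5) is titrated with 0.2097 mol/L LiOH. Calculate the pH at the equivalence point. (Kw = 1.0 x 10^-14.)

8.89

n(HN3) = 0.2543 x 0.03844 = 0.009775 mol; V(LiOH) at equivalence = 0.009775/0.2097 = 0.04662 L.
At equivalence all the acid is converted to N3-; total volume = 0.03844 + 0.04662 = 0.08506 L, so [N3-] = 0.009775/0.08506 = 0.1149 M.
Kb = Kw/Ka = 1.0e-14 / 1.9 x 10^-5 = 5.26e-10.
[OH^-] = sqrt(Kb x [N3-]) = sqrt(5.26e-10 x 0.1149) = 7.78e-6 M.
pOH = 5.11, so pH = 14.00 - 5.11 = 8.89.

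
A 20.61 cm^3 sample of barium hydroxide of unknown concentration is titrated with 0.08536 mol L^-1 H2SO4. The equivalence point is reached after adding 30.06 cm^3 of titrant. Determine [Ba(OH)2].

0.124 M

n(H2SO4) delivered = 0.08536 x 0.03006 = 0.002566 mol.
For a 1:1 reaction, n(Ba(OH)2) = 0.002566 mol.
[Ba(OH)2] = 0.002566 mol / 0.02061 L = 0.124 M.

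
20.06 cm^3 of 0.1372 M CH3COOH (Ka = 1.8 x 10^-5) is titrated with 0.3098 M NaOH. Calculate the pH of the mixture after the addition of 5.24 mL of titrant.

4.90

Initial n(CH3COOH) = 0.1372 x 0.02006 = 0.002752 mol.
n(NaOH) added = 0.3098 x 0.005240 = 0.001623 mol, converting that many moles of CH3COOH to CH3COO-.
Remaining n(CH3COOH) = 0.001129 mol; n(CH3COO-) = 0.001623 mol.
By Henderson-Hasselbalch, pH = pKa + log([A^-]/[HA]) = 4.74 + log(0.001623/0.001129) = 4.74 + (+0.16) = 4.90.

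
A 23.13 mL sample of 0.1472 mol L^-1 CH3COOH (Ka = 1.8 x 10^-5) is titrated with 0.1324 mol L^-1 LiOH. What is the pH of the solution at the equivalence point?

8.79

n(CH3COOH) = 0.1472 x 0.02313 = 0.003405 mol; V(LiOH) at equivalence = 0.003405/0.1324 = 0.02572 L.
At equivalence all the acid is converted to CH3COO-; total volume = 0.02313 + 0.02572 = 0.04885 L, so [CH3COO-] = 0.003405/0.04885 = 0.06970 M.
Kb = Kw/Ka = 1.0e-14 / 1.8 x 10^-5 = 5.56e-10.
[OH^-] = sqrt(Kb x [CH3COO-]) = sqrt(5.56e-10 x 0.06970) = 6.22e-6 M.
pOH = 5.21, so pH = 14.00 - 5.21 = 8.79.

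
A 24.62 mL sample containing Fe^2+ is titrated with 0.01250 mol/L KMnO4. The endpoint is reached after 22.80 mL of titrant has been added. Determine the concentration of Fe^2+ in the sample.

0.0579 M

n(KMnO4) = 0.01250 x 0.02280 = 0.0002850 mol.
From the balanced equation, 1 mol KMnO4 reacts with 5 mol Fe^2+, so n(Fe^2+) = 0.0002850 x 5/1 = 0.001425 mol.
[Fe^2+] = 0.001425 / 0.02462 L = 0.0579 M.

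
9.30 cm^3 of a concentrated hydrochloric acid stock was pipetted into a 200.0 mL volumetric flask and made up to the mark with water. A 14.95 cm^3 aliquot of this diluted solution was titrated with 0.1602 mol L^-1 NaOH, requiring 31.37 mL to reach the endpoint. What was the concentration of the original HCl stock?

n(NaOH) = 0.1602 x 0.03137 = 0.005025 mol.
n(HCl) in the aliquot = 0.005025 mol.
[diluted HCl] = 0.005025 / 0.01495 = 0.3362 M.
Dilution factor = 200.0/9.300 = 21.51, so [stock] = 0.3362 x 21.51 = 7.23 M.

7.23 M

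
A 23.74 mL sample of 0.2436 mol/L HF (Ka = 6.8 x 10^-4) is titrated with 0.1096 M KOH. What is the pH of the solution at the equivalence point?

n(HF) = 0.2436 x 0.02374 = 0.005783 mol; V(KOH) at equivalence = 0.005783/0.1096 = 0.05277 L.
At equivalence all the acid is converted to F-; total volume = 0.02374 + 0.05277 = 0.07651 L, so [F-] = 0.005783/0.07651 = 0.07559 M.
Kb = Kw/Ka = 1.0e-14 / 6.8 x 10^-4 = 1.47e-11.
[OH^-] = sqrt(Kb x [F-]) = sqrt(1.47e-11 x 0.07559) = 1.05e-6 M.
pOH = 5.98, so pH = 14.00 - 5.98 = 8.02.

8.02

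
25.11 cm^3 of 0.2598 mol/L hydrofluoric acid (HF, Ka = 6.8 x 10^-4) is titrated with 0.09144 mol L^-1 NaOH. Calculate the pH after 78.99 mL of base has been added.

n(acid) = 0.2598 x 0.02511 = 0.006524 mol; n(NaOH) added = 0.09144 x 0.07899 = 0.007223 mol.
Base is in excess by 0.007223 - 0.006524 = 0.0006993 mol in a total volume of 0.1041 L.
[OH^-] = 0.0006993/0.1041 = 0.006717 M, so pOH = 2.17 and pH = 14.00 - 2.17 = 11.83.

11.83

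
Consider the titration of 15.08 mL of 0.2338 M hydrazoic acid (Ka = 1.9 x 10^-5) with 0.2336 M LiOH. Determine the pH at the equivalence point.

8.89

n(HN3) = 0.2338 x 0.01508 = 0.003526 mol; V(LiOH) at equivalence = 0.003526/0.2336 = 0.01509 L.
At equivalence all the acid is converted to N3-; total volume = 0.01508 + 0.01509 = 0.03017 L, so [N3-] = 0.003526/0.03017 = 0.1168 M.
Kb = Kw/Ka = 1.0e-14 / 1.9 x 10^-5 = 5.26e-10.
[OH^-] = sqrt(Kb x [N3-]) = sqrt(5.26e-10 x 0.1168) = 7.84e-6 M.
pOH = 5.11, so pH = 14.00 - 5.11 = 8.89.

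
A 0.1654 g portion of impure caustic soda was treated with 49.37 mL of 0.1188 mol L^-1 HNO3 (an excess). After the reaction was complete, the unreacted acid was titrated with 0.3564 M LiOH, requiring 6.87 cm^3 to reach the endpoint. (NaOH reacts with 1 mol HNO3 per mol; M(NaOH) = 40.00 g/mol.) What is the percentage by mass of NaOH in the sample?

Total n(HNO3) added = 0.1188 x 0.04937 = 0.005865 mol.
n(LiOH) used = 0.3564 x 0.006870 = 0.002448 mol, which equals the excess n(HNO3).
So n(HNO3) consumed by the sample = 0.005865 - 0.002448 = 0.003417 mol.
n(NaOH) = 0.003417 / 1 = 0.003417 mol.
mass NaOH = 0.003417 x 40.00 = 0.1367 g, so %NaOH = 0.1367/0.1654 x 100 = 82.6%.

82.6%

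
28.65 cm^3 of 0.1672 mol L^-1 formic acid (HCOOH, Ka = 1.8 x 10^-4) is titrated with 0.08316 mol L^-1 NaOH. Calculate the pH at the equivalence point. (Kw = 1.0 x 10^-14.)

8.24

n(HCOOH) = 0.1672 x 0.02865 = 0.004790 mol; V(NaOH) at equivalence = 0.004790/0.08316 = 0.05760 L.
At equivalence all the acid is converted to HCOO-; total volume = 0.02865 + 0.05760 = 0.08625 L, so [HCOO-] = 0.004790/0.08625 = 0.05554 M.
Kb = Kw/Ka = 1.0e-14 / 1.8 x 10^-4 = 5.56e-11.
[OH^-] = sqrt(Kb x [HCOO-]) = sqrt(5.56e-11 x 0.05554) = 1.76e-6 M.
pOH = 5.76, so pH = 14.00 - 5.76 = 8.24.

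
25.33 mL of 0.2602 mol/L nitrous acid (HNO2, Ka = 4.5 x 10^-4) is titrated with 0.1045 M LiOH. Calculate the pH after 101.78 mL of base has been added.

n(acid) = 0.2602 x 0.02533 = 0.006591 mol; n(LiOH) added = 0.1045 x 0.1018 = 0.01064 mol.
Base is in excess by 0.01064 - 0.006591 = 0.004045 mol in a total volume of 0.1271 L.
[OH^-] = 0.004045/0.1271 = 0.03182 M, so pOH = 1.50 and pH = 14.00 - 1.50 = 12.50.

12.50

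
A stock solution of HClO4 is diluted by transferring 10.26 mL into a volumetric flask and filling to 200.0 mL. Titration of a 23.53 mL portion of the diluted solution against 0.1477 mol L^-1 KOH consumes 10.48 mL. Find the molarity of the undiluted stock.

n(KOH) = 0.1477 x 0.01048 = 0.001548 mol.
n(HClO4) in the aliquot = 0.001548 mol.
[diluted HClO4] = 0.001548 / 0.02353 = 0.06578 M.
Dilution factor = 200.0/10.26 = 19.49, so [stock] = 0.06578 x 19.49 = 1.28 M.

1.28 M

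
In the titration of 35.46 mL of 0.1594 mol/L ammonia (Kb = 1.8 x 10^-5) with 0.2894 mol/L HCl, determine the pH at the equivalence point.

5.12

n(NH3) = 0.1594 x 0.03546 = 0.005652 mol; V(HCl) at equivalence = 0.005652/0.2894 = 0.01953 L.
At equivalence the base is fully converted to NH4+; total volume = 0.05499 L, so [NH4+] = 0.005652/0.05499 = 0.1028 M.
Ka(NH4+) = Kw/Kb = 1.0e-14 / 1.8 x 10^-5 = 5.56e-10.
[H^+] = sqrt(Ka x [NH4+]) = sqrt(5.56e-10 x 0.1028) = 7.56e-6 M.
pH = -log(7.56e-6) = 5.12.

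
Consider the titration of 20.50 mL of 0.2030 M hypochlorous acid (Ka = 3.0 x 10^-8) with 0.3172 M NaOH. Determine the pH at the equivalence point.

10.31

n(HClO) = 0.2030 x 0.02050 = 0.004162 mol; V(NaOH) at equivalence = 0.004162/0.3172 = 0.01312 L.
At equivalence all the acid is converted to ClO-; total volume = 0.02050 + 0.01312 = 0.03362 L, so [ClO-] = 0.004162/0.03362 = 0.1238 M.
Kb = Kw/Ka = 1.0e-14 / 3.0 x 10^-8 = 3.33e-7.
[OH^-] = sqrt(Kb x [ClO-]) = sqrt(3.33e-7 x 0.1238) = 0.000203 M.
pOH = 3.69, so pH = 14.00 - 3.69 = 10.31.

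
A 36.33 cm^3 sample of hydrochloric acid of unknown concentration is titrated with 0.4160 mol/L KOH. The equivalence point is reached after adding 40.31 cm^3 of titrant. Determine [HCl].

n(KOH) delivered = 0.4160 x 0.04031 = 0.01677 mol.
For a 1:1 reaction, n(HCl) = 0.01677 mol.
[HCl] = 0.01677 mol / 0.03633 L = 0.462 M.

0.462 M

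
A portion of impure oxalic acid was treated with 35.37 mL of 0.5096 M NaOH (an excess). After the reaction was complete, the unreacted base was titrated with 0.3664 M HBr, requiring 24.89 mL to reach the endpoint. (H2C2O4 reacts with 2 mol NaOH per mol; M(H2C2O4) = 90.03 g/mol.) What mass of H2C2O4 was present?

0.401 g

Total n(NaOH) added = 0.5096 x 0.03537 = 0.01802 mol.
n(HBr) used = 0.3664 x 0.02489 = 0.009120 mol, which equals the excess n(NaOH).
So n(NaOH) consumed by the sample = 0.01802 - 0.009120 = 0.008905 mol.
n(H2C2O4) = 0.008905 / 2 = 0.004452 mol.
mass = 0.004452 mol x 90.03 g/mol = 0.401 g.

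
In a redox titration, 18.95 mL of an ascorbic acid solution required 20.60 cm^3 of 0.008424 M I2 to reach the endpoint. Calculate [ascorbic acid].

n(I2) = 0.008424 x 0.02060 = 0.0001735 mol.
From the balanced equation, 1 mol I2 reacts with 1 mol ascorbic acid, so n(ascorbic acid) = 0.0001735 x 1/1 = 0.0001735 mol.
[ascorbic acid] = 0.0001735 / 0.01895 L = 0.00916 M.

0.00916 M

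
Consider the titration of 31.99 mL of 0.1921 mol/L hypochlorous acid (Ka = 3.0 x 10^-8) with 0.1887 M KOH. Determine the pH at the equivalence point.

n(HClO) = 0.1921 x 0.03199 = 0.006145 mol; V(KOH) at equivalence = 0.006145/0.1887 = 0.03257 L.
At equivalence all the acid is converted to ClO-; total volume = 0.03199 + 0.03257 = 0.06456 L, so [ClO-] = 0.006145/0.06456 = 0.09519 M.
Kb = Kw/Ka = 1.0e-14 / 3.0 x 10^-8 = 3.33e-7.
[OH^-] = sqrt(Kb x [ClO-]) = sqrt(3.33e-7 x 0.09519) = 0.000178 M.
pOH = 3.75, so pH = 14.00 - 3.75 = 10.25.

10.25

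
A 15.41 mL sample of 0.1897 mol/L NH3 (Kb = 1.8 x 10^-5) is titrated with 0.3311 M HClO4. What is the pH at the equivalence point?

n(NH3) = 0.1897 x 0.01541 = 0.002923 mol; V(HClO4) at equivalence = 0.002923/0.3311 = 0.008829 L.
At equivalence the base is fully converted to NH4+; total volume = 0.02424 L, so [NH4+] = 0.002923/0.02424 = 0.1206 M.
Ka(NH4+) = Kw/Kb = 1.0e-14 / 1.8 x 10^-5 = 5.56e-10.
[H^+] = sqrt(Ka x [NH4+]) = sqrt(5.56e-10 x 0.1206) = 8.19e-6 M.
pH = -log(8.19e-6) = 5.09.

5.09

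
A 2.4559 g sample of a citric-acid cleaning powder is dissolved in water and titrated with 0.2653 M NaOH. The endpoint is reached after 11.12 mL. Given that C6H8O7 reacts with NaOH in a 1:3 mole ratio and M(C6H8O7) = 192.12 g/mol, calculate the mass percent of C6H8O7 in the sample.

n(NaOH) = 0.2653 x 0.01112 = 0.002950 mol.
n(C6H8O7) = 0.002950 / 3 = 0.0009834 mol.
mass of C6H8O7 = 0.0009834 x 192.12 = 0.1889 g.
% purity = 0.1889 / 2.4559 x 100 = 7.69%.

7.69%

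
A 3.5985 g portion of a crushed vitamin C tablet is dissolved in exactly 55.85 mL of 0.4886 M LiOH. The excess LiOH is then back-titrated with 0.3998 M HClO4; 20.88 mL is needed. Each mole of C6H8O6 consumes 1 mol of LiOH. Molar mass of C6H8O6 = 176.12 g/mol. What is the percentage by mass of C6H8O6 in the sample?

92.7%

Total n(LiOH) added = 0.4886 x 0.05585 = 0.02729 mol.
n(HClO4) used = 0.3998 x 0.02088 = 0.008348 mol, which equals the excess n(LiOH).
So n(LiOH) consumed by the sample = 0.02729 - 0.008348 = 0.01894 mol.
n(C6H8O6) = 0.01894 / 1 = 0.01894 mol.
mass C6H8O6 = 0.01894 x 176.12 = 3.336 g, so %C6H8O6 = 3.336/3.5985 x 100 = 92.7%.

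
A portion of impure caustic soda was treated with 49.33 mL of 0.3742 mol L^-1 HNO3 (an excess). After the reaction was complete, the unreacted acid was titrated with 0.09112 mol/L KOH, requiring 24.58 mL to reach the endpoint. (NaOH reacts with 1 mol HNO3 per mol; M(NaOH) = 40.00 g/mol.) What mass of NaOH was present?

Total n(HNO3) added = 0.3742 x 0.04933 = 0.01846 mol.
n(KOH) used = 0.09112 x 0.02458 = 0.002240 mol, which equals the excess n(HNO3).
So n(HNO3) consumed by the sample = 0.01846 - 0.002240 = 0.01622 mol.
n(NaOH) = 0.01622 / 1 = 0.01622 mol.
mass = 0.01622 mol x 40.00 g/mol = 0.649 g.

0.649 g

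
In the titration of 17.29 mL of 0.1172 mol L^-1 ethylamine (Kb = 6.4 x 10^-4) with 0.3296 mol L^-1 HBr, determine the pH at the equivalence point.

5.93

n(C2H5NH2) = 0.1172 x 0.01729 = 0.002026 mol; V(HBr) at equivalence = 0.002026/0.3296 = 0.006148 L.
At equivalence the base is fully converted to C2H5NH3+; total volume = 0.02344 L, so [C2H5NH3+] = 0.002026/0.02344 = 0.08646 M.
Ka(C2H5NH3+) = Kw/Kb = 1.0e-14 / 6.4 x 10^-4 = 1.56e-11.
[H^+] = sqrt(Ka x [C2H5NH3+]) = sqrt(1.56e-11 x 0.08646) = 1.16e-6 M.
pH = -log(1.16e-6) = 5.93.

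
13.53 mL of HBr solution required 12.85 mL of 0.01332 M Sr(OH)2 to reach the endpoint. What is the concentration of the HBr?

n(Sr(OH)2) delivered = 0.01332 x 0.01285 = 0.0001712 mol.
The reaction is 2 HBr + 1 Sr(OH)2, so n(HBr) = 0.0001712 x 2/1 = 0.0003423 mol.
[HBr] = 0.0003423 mol / 0.01353 L = 0.0253 M.

0.0253 M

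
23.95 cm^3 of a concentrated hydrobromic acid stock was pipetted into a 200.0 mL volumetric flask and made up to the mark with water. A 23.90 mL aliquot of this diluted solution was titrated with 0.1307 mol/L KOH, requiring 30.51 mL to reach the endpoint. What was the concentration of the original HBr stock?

n(KOH) = 0.1307 x 0.03051 = 0.003988 mol.
n(HBr) in the aliquot = 0.003988 mol.
[diluted HBr] = 0.003988 / 0.02390 = 0.1668 M.
Dilution factor = 200.0/23.95 = 8.351, so [stock] = 0.1668 x 8.351 = 1.39 M.

1.39 M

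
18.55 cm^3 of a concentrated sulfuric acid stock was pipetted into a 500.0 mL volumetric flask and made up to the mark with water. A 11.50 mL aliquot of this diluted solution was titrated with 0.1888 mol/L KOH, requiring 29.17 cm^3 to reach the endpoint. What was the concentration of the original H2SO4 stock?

n(KOH) = 0.1888 x 0.02917 = 0.005507 mol.
n(H2SO4) in the aliquot = 0.005507 x 1/2 = 0.002754 mol.
[diluted H2SO4] = 0.002754 / 0.01150 = 0.2394 M.
Dilution factor = 500.0/18.55 = 26.95, so [stock] = 0.2394 x 26.95 = 6.45 M.

6.45 M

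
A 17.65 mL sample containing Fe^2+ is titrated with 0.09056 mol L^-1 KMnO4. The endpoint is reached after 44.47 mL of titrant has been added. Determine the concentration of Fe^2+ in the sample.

1.14 M

n(KMnO4) = 0.09056 x 0.04447 = 0.004027 mol.
From the balanced equation, 1 mol KMnO4 reacts with 5 mol Fe^2+, so n(Fe^2+) = 0.004027 x 5/1 = 0.02014 mol.
[Fe^2+] = 0.02014 / 0.01765 L = 1.14 M.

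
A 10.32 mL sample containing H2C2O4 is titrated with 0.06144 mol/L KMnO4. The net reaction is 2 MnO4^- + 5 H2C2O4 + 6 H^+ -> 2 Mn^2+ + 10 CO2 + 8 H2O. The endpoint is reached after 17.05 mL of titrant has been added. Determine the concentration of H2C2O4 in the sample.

0.254 M

n(KMnO4) = 0.06144 x 0.01705 = 0.001048 mol.
From the balanced equation, 2 mol KMnO4 reacts with 5 mol H2C2O4, so n(H2C2O4) = 0.001048 x 5/2 = 0.002619 mol.
[H2C2O4] = 0.002619 / 0.01032 L = 0.254 M.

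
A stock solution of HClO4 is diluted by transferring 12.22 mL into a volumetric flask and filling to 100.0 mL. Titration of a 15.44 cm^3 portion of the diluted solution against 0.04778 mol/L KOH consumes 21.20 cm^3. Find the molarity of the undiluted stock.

n(KOH) = 0.04778 x 0.02120 = 0.001013 mol.
n(HClO4) in the aliquot = 0.001013 mol.
[diluted HClO4] = 0.001013 / 0.01544 = 0.06560 M.
Dilution factor = 100.0/12.22 = 8.183, so [stock] = 0.06560 x 8.183 = 0.537 M.

0.537 M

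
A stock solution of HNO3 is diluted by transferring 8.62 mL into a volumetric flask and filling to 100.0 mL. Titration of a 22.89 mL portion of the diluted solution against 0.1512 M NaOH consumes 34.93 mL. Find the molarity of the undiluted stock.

2.68 M

n(NaOH) = 0.1512 x 0.03493 = 0.005281 mol.
n(HNO3) in the aliquot = 0.005281 mol.
[diluted HNO3] = 0.005281 / 0.02289 = 0.2307 M.
Dilution factor = 100.0/8.620 = 11.60, so [stock] = 0.2307 x 11.60 = 2.68 M.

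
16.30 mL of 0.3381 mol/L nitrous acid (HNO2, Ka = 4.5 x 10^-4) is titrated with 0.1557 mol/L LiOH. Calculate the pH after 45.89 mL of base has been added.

n(acid) = 0.3381 x 0.01630 = 0.005511 mol; n(LiOH) added = 0.1557 x 0.04589 = 0.007145 mol.
Base is in excess by 0.007145 - 0.005511 = 0.001634 mol in a total volume of 0.06219 L.
[OH^-] = 0.001634/0.06219 = 0.02628 M, so pOH = 1.58 and pH = 14.00 - 1.58 = 12.42.

12.42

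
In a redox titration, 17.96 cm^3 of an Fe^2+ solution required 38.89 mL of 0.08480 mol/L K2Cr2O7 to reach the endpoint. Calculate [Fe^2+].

n(K2Cr2O7) = 0.08480 x 0.03889 = 0.003298 mol.
From the balanced equation, 1 mol K2Cr2O7 reacts with 6 mol Fe^2+, so n(Fe^2+) = 0.003298 x 6/1 = 0.01979 mol.
[Fe^2+] = 0.01979 / 0.01796 L = 1.10 M.

1.10 M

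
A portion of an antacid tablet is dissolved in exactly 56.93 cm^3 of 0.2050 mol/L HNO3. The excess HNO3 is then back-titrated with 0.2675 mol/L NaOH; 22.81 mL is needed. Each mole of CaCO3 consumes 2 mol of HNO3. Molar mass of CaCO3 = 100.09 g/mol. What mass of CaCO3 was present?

Total n(HNO3) added = 0.2050 x 0.05693 = 0.01167 mol.
n(NaOH) used = 0.2675 x 0.02281 = 0.006102 mol, which equals the excess n(HNO3).
So n(HNO3) consumed by the sample = 0.01167 - 0.006102 = 0.005569 mol.
n(CaCO3) = 0.005569 / 2 = 0.002784 mol.
mass = 0.002784 mol x 100.09 g/mol = 0.279 g.

0.279 g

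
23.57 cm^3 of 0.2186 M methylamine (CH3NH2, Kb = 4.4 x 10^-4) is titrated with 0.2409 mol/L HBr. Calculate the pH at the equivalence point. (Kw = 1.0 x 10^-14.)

5.79

n(CH3NH2) = 0.2186 x 0.02357 = 0.005152 mol; V(HBr) at equivalence = 0.005152/0.2409 = 0.02139 L.
At equivalence the base is fully converted to CH3NH3+; total volume = 0.04496 L, so [CH3NH3+] = 0.005152/0.04496 = 0.1146 M.
Ka(CH3NH3+) = Kw/Kb = 1.0e-14 / 4.4 x 10^-4 = 2.27e-11.
[H^+] = sqrt(Ka x [CH3NH3+]) = sqrt(2.27e-11 x 0.1146) = 1.61e-6 M.
pH = -log(1.61e-6) = 5.79.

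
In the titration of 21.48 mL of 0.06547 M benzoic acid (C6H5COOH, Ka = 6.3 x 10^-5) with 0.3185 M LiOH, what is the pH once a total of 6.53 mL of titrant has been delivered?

n(acid) = 0.06547 x 0.02148 = 0.001406 mol; n(LiOH) added = 0.3185 x 0.006530 = 0.002080 mol.
Base is in excess by 0.002080 - 0.001406 = 0.0006735 mol in a total volume of 0.02801 L.
[OH^-] = 0.0006735/0.02801 = 0.02405 M, so pOH = 1.62 and pH = 14.00 - 1.62 = 12.38.

12.38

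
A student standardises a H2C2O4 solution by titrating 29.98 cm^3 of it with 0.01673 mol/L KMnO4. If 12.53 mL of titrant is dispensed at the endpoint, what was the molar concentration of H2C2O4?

n(KMnO4) = 0.01673 x 0.01253 = 0.0002096 mol.
From the balanced equation, 2 mol KMnO4 reacts with 5 mol H2C2O4, so n(H2C2O4) = 0.0002096 x 5/2 = 0.0005241 mol.
[H2C2O4] = 0.0005241 / 0.02998 L = 0.0175 M.

0.0175 M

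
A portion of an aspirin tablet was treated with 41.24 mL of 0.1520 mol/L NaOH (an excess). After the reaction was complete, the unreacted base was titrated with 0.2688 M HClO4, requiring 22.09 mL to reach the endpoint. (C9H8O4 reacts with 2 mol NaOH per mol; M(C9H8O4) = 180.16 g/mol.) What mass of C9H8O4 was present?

0.0298 g

Total n(NaOH) added = 0.1520 x 0.04124 = 0.006268 mol.
n(HClO4) used = 0.2688 x 0.02209 = 0.005938 mol, which equals the excess n(NaOH).
So n(NaOH) consumed by the sample = 0.006268 - 0.005938 = 0.0003307 mol.
n(C9H8O4) = 0.0003307 / 2 = 0.0001653 mol.
mass = 0.0001653 mol x 180.16 g/mol = 0.0298 g.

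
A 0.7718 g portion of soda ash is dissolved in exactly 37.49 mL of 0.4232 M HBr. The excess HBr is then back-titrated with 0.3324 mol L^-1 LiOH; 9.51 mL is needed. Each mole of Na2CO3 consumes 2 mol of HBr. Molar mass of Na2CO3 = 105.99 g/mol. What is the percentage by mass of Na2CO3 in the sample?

87.2%

Total n(HBr) added = 0.4232 x 0.03749 = 0.01587 mol.
n(LiOH) used = 0.3324 x 0.009510 = 0.003161 mol, which equals the excess n(HBr).
So n(HBr) consumed by the sample = 0.01587 - 0.003161 = 0.01270 mol.
n(Na2CO3) = 0.01270 / 2 = 0.006352 mol.
mass Na2CO3 = 0.006352 x 105.99 = 0.6733 g, so %Na2CO3 = 0.6733/0.7718 x 100 = 87.2%.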